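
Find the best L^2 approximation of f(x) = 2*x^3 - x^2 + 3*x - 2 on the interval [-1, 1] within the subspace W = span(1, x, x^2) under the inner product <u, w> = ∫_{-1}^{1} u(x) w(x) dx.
g(x) = -x^2 + 21*x/5 - 2

The best approximation g ∈ W is the orthogonal projection of f onto W. Writing g = a_0 + a_1 x + a_2 x^2, the coefficients solve the normal equations G · a = b where
  G_{ij} = <φ_i, φ_j> and b_i = <f, φ_i>, with φ_0 = 1, φ_1 = x, φ_2 = x^2.
G =
  [2, 0, 2/3]
  [0, 2/3, 0]
  [2/3, 0, 2/5],
b = (-14/3, 14/5, -26/15).
Solving gives a_0 = -2, a_1 = 21/5, a_2 = -1, so
  g(x) = -x^2 + 21*x/5 - 2.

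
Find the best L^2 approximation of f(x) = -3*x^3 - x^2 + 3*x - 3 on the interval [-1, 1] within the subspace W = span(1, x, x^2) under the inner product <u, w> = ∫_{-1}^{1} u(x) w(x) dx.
g(x) = -x^2 + 6*x/5 - 3

The best approximation g ∈ W is the orthogonal projection of f onto W. Writing g = a_0 + a_1 x + a_2 x^2, the coefficients solve the normal equations G · a = b where
  G_{ij} = <φ_i, φ_j> and b_i = <f, φ_i>, with φ_0 = 1, φ_1 = x, φ_2 = x^2.
G =
  [2, 0, 2/3]
  [0, 2/3, 0]
  [2/3, 0, 2/5],
b = (-20/3, 4/5, -12/5).
Solving gives a_0 = -3, a_1 = 6/5, a_2 = -1, so
  g(x) = -x^2 + 6*x/5 - 3.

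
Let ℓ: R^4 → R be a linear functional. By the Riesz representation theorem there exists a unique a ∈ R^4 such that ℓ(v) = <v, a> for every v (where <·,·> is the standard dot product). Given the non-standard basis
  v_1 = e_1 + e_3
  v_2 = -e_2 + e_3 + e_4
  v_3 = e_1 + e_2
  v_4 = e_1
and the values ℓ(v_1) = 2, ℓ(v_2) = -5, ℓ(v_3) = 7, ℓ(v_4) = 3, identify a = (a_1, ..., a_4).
a = (3, 4, -1, 0)

Write a = (a_1, ..., a_4) in the standard basis. For each basis vector v_i, ℓ(v_i) = <v_i, a> is a linear equation in the a_j's. Collect the n equations into a matrix system V a = ℓ, where row i of V is v_i (expressed in the standard basis). Since V is invertible (lower-triangular with 1s on the diagonal, up to permutation), solve by back-substitution:
  V =
[[1, 0, 1, 0],
 [0, -1, 1, 1],
 [1, 1, 0, 0],
 [1, 0, 0, 0]]
  V a = (2, -5, 7, 3)
Solving gives a = (3, 4, -1, 0).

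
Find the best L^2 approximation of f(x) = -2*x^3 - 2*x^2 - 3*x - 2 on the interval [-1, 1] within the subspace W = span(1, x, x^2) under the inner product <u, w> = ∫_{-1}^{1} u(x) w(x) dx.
g(x) = -2*x^2 - 21*x/5 - 2

The best approximation g ∈ W is the orthogonal projection of f onto W. Writing g = a_0 + a_1 x + a_2 x^2, the coefficients solve the normal equations G · a = b where
  G_{ij} = <φ_i, φ_j> and b_i = <f, φ_i>, with φ_0 = 1, φ_1 = x, φ_2 = x^2.
G =
  [2, 0, 2/3]
  [0, 2/3, 0]
  [2/3, 0, 2/5],
b = (-16/3, -14/5, -32/15).
Solving gives a_0 = -2, a_1 = -21/5, a_2 = -2, so
  g(x) = -2*x^2 - 21*x/5 - 2.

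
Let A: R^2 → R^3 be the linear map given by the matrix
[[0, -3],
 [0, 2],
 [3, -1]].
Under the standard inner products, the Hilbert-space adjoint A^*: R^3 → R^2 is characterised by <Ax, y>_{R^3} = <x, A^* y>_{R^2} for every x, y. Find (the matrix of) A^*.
A^* = A^T =
[[0, 0, 3],
 [-3, 2, -1]]

For real matrices with standard dot products, the defining identity <Ax, y> = <x, A^* y> gives (Ax)^T y = x^T (A^*) y, i.e. x^T A^T y = x^T (A^*) y. Since this holds for all x, y, we must have A^* = A^T. Therefore
A^* =
[[0, 0, 3],
 [-3, 2, -1]].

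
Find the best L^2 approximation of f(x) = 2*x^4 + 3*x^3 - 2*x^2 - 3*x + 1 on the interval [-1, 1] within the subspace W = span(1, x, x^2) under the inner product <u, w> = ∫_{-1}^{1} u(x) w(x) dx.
g(x) = -2*x^2/7 - 6*x/5 + 29/35

The best approximation g ∈ W is the orthogonal projection of f onto W. Writing g = a_0 + a_1 x + a_2 x^2, the coefficients solve the normal equations G · a = b where
  G_{ij} = <φ_i, φ_j> and b_i = <f, φ_i>, with φ_0 = 1, φ_1 = x, φ_2 = x^2.
G =
  [2, 0, 2/3]
  [0, 2/3, 0]
  [2/3, 0, 2/5],
b = (22/15, -4/5, 46/105).
Solving gives a_0 = 29/35, a_1 = -6/5, a_2 = -2/7, so
  g(x) = -2*x^2/7 - 6*x/5 + 29/35.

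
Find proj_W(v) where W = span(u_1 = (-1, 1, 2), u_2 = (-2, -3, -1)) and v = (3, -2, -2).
proj_W(v) = (2, -1, -3)

Set up U = [u_1 | ... | u_2] ∈ R^(3×2). The projector onto W = col(U) is P = U (U^T U)^(-1) U^T.
Compute U^T U =
  [6, -3]
  [-3, 14],
and U^T v = (-9, 2).
Solve U^T U · c = U^T v for the coefficients: c = (-8/5, -1/5). The projection is proj_W(v) = U c.
Check: (v - proj_W(v)) · u_1 = 0  (should be 0).
Check: (v - proj_W(v)) · u_2 = 0  (should be 0).
Result: proj_W(v) = (2, -1, -3).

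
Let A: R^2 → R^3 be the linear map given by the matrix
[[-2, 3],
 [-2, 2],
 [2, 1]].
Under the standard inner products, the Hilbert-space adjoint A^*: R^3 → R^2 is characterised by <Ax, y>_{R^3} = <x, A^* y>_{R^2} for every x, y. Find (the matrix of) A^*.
A^* = A^T =
[[-2, -2, 2],
 [3, 2, 1]]

For real matrices with standard dot products, the defining identity <Ax, y> = <x, A^* y> gives (Ax)^T y = x^T (A^*) y, i.e. x^T A^T y = x^T (A^*) y. Since this holds for all x, y, we must have A^* = A^T. Therefore
A^* =
[[-2, -2, 2],
 [3, 2, 1]].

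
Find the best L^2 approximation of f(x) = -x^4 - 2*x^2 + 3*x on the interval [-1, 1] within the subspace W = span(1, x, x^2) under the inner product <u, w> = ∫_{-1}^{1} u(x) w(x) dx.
g(x) = -20*x^2/7 + 3*x + 3/35

The best approximation g ∈ W is the orthogonal projection of f onto W. Writing g = a_0 + a_1 x + a_2 x^2, the coefficients solve the normal equations G · a = b where
  G_{ij} = <φ_i, φ_j> and b_i = <f, φ_i>, with φ_0 = 1, φ_1 = x, φ_2 = x^2.
G =
  [2, 0, 2/3]
  [0, 2/3, 0]
  [2/3, 0, 2/5],
b = (-26/15, 2, -38/35).
Solving gives a_0 = 3/35, a_1 = 3, a_2 = -20/7, so
  g(x) = -20*x^2/7 + 3*x + 3/35.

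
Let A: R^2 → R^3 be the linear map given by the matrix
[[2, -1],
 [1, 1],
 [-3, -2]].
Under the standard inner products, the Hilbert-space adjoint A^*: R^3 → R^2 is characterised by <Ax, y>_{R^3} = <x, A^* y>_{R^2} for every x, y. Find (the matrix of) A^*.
A^* = A^T =
[[2, 1, -3],
 [-1, 1, -2]]

For real matrices with standard dot products, the defining identity <Ax, y> = <x, A^* y> gives (Ax)^T y = x^T (A^*) y, i.e. x^T A^T y = x^T (A^*) y. Since this holds for all x, y, we must have A^* = A^T. Therefore
A^* =
[[2, 1, -3],
 [-1, 1, -2]].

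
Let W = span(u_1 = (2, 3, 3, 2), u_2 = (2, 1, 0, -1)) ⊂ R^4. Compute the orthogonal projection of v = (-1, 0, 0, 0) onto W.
proj_W(v) = (-88/131, -48/131, -6/131, 38/131)

Set up U = [u_1 | ... | u_2] ∈ R^(4×2). The projector onto W = col(U) is P = U (U^T U)^(-1) U^T.
Compute U^T U =
  [26, 5]
  [5, 6],
and U^T v = (-2, -2).
Solve U^T U · c = U^T v for the coefficients: c = (-2/131, -42/131). The projection is proj_W(v) = U c.
Check: (v - proj_W(v)) · u_1 = 0  (should be 0).
Check: (v - proj_W(v)) · u_2 = 0  (should be 0).
Result: proj_W(v) = (-88/131, -48/131, -6/131, 38/131).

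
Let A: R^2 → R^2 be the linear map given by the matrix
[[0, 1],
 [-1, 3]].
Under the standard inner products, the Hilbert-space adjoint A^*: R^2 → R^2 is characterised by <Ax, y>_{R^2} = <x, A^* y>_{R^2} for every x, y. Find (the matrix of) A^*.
A^* = A^T =
[[0, -1],
 [1, 3]]

For real matrices with standard dot products, the defining identity <Ax, y> = <x, A^* y> gives (Ax)^T y = x^T (A^*) y, i.e. x^T A^T y = x^T (A^*) y. Since this holds for all x, y, we must have A^* = A^T. Therefore
A^* =
[[0, -1],
 [1, 3]].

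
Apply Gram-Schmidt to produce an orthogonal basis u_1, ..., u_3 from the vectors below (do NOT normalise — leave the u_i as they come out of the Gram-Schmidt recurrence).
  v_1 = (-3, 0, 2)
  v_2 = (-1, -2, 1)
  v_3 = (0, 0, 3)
Orthogonal basis:
  u_1 = (-3, 0, 2)
  u_2 = (2/13, -2, 3/13)
  u_3 = (72/53, 18/53, 108/53)

Apply the Gram-Schmidt recurrence
  u_1 = v_1
  u_i = v_i − Σ_{j<i} ((v_i · u_j) / (u_j · u_j)) · u_j.

Step by step this gives:
  u_1 = (-3, 0, 2)
  u_2 = (2/13, -2, 3/13)
  u_3 = (72/53, 18/53, 108/53)

Orthogonality check:
  u_2 · u_1 = 0 (should be 0)
  u_3 · u_1 = 0 (should be 0)
  u_3 · u_2 = 0 (should be 0)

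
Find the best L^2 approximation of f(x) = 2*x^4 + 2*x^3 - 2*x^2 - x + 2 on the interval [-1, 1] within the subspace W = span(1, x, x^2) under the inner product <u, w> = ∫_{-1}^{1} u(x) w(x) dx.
g(x) = -2*x^2/7 + x/5 + 64/35

The best approximation g ∈ W is the orthogonal projection of f onto W. Writing g = a_0 + a_1 x + a_2 x^2, the coefficients solve the normal equations G · a = b where
  G_{ij} = <φ_i, φ_j> and b_i = <f, φ_i>, with φ_0 = 1, φ_1 = x, φ_2 = x^2.
G =
  [2, 0, 2/3]
  [0, 2/3, 0]
  [2/3, 0, 2/5],
b = (52/15, 2/15, 116/105).
Solving gives a_0 = 64/35, a_1 = 1/5, a_2 = -2/7, so
  g(x) = -2*x^2/7 + x/5 + 64/35.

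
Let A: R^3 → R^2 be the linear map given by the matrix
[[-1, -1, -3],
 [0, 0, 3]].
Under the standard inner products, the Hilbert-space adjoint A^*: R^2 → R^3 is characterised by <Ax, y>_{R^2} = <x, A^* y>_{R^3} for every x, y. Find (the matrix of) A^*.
A^* = A^T =
[[-1, 0],
 [-1, 0],
 [-3, 3]]

For real matrices with standard dot products, the defining identity <Ax, y> = <x, A^* y> gives (Ax)^T y = x^T (A^*) y, i.e. x^T A^T y = x^T (A^*) y. Since this holds for all x, y, we must have A^* = A^T. Therefore
A^* =
[[-1, 0],
 [-1, 0],
 [-3, 3]].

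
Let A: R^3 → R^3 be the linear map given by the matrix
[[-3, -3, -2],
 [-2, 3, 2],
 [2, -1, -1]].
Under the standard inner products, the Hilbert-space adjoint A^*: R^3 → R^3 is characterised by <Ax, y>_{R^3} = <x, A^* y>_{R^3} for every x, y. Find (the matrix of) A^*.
A^* = A^T =
[[-3, -2, 2],
 [-3, 3, -1],
 [-2, 2, -1]]

For real matrices with standard dot products, the defining identity <Ax, y> = <x, A^* y> gives (Ax)^T y = x^T (A^*) y, i.e. x^T A^T y = x^T (A^*) y. Since this holds for all x, y, we must have A^* = A^T. Therefore
A^* =
[[-3, -2, 2],
 [-3, 3, -1],
 [-2, 2, -1]].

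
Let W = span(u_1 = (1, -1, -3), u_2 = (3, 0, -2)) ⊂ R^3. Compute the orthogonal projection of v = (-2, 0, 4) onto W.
proj_W(v) = (-70/31, 28/31, 112/31)

Set up U = [u_1 | ... | u_2] ∈ R^(3×2). The projector onto W = col(U) is P = U (U^T U)^(-1) U^T.
Compute U^T U =
  [11, 9]
  [9, 13],
and U^T v = (-14, -14).
Solve U^T U · c = U^T v for the coefficients: c = (-28/31, -14/31). The projection is proj_W(v) = U c.
Check: (v - proj_W(v)) · u_1 = 0  (should be 0).
Check: (v - proj_W(v)) · u_2 = 0  (should be 0).
Result: proj_W(v) = (-70/31, 28/31, 112/31).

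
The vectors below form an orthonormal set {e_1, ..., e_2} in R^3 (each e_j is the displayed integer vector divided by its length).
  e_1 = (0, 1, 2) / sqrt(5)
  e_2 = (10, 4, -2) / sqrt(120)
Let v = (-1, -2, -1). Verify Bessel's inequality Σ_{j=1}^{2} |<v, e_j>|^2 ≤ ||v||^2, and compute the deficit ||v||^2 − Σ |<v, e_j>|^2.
Σ |<v, e_j>|^2 = 16/3; ||v||^2 = 6; deficit = 2/3

Write each e_j = u_j / sqrt(<u_j, u_j>) where u_j is the displayed integer vector. Then <v, e_j> = <v, u_j> / sqrt(<u_j, u_j>), so |<v, e_j>|^2 = <v, u_j>^2 / <u_j, u_j>.
Coefficients: <v, e_1> = -4/sqrt(5), <v, e_2> = -16/sqrt(120).
Square and sum: Σ |<v, e_j>|^2 = 16/3.
Compute ||v||^2 = v·v = 6.
Deficit = 6 − 16/3 = 2/3 ≥ 0, confirming Bessel's inequality. (The deficit equals ||v − Σ <v,e_j> e_j||^2, the squared distance from v to span{e_j}.)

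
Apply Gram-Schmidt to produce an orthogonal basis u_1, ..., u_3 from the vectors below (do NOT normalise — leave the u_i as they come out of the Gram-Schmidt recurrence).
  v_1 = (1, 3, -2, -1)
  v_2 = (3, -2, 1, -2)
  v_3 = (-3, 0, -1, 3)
Orthogonal basis:
  u_1 = (1, 3, -2, -1)
  u_2 = (16/5, -7/5, 3/5, -11/5)
  u_3 = (31/87, -16/29, -83/87, 53/87)

Apply the Gram-Schmidt recurrence
  u_1 = v_1
  u_i = v_i − Σ_{j<i} ((v_i · u_j) / (u_j · u_j)) · u_j.

Step by step this gives:
  u_1 = (1, 3, -2, -1)
  u_2 = (16/5, -7/5, 3/5, -11/5)
  u_3 = (31/87, -16/29, -83/87, 53/87)

Orthogonality check:
  u_2 · u_1 = 0 (should be 0)
  u_3 · u_1 = 0 (should be 0)
  u_3 · u_2 = 0 (should be 0)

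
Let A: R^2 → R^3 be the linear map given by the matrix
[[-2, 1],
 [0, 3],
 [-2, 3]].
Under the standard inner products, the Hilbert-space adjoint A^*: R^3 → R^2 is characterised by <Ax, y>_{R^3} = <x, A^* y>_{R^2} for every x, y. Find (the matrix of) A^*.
A^* = A^T =
[[-2, 0, -2],
 [1, 3, 3]]

For real matrices with standard dot products, the defining identity <Ax, y> = <x, A^* y> gives (Ax)^T y = x^T (A^*) y, i.e. x^T A^T y = x^T (A^*) y. Since this holds for all x, y, we must have A^* = A^T. Therefore
A^* =
[[-2, 0, -2],
 [1, 3, 3]].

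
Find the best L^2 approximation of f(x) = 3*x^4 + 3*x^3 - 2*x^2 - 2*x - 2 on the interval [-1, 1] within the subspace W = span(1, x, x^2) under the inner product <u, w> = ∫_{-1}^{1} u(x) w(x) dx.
g(x) = 4*x^2/7 - x/5 - 79/35

The best approximation g ∈ W is the orthogonal projection of f onto W. Writing g = a_0 + a_1 x + a_2 x^2, the coefficients solve the normal equations G · a = b where
  G_{ij} = <φ_i, φ_j> and b_i = <f, φ_i>, with φ_0 = 1, φ_1 = x, φ_2 = x^2.
G =
  [2, 0, 2/3]
  [0, 2/3, 0]
  [2/3, 0, 2/5],
b = (-62/15, -2/15, -134/105).
Solving gives a_0 = -79/35, a_1 = -1/5, a_2 = 4/7, so
  g(x) = 4*x^2/7 - x/5 - 79/35.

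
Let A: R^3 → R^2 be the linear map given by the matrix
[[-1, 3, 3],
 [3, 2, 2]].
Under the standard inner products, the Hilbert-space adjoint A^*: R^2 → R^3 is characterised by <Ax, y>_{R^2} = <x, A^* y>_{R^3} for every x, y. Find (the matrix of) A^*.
A^* = A^T =
[[-1, 3],
 [3, 2],
 [3, 2]]

For real matrices with standard dot products, the defining identity <Ax, y> = <x, A^* y> gives (Ax)^T y = x^T (A^*) y, i.e. x^T A^T y = x^T (A^*) y. Since this holds for all x, y, we must have A^* = A^T. Therefore
A^* =
[[-1, 3],
 [3, 2],
 [3, 2]].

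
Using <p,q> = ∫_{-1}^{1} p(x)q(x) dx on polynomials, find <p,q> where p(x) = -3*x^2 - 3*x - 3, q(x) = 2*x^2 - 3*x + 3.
<p,q> = -122/5

Expand the product: p(x)·q(x) = -6*x^4 + 3*x^3 - 6*x^2 - 9.
∫_{-1}^{1} of each monomial x^k gives [2/(k+1) if k even, 0 if k odd]. Integrating term-by-term (or equivalently evaluating the antiderivative F(x) = -6*x^5/5 + 3*x^4/4 - 2*x^3 - 9*x at the endpoints):
  F(1) − F(−1) = -229/20 − (259/20) = -122/5.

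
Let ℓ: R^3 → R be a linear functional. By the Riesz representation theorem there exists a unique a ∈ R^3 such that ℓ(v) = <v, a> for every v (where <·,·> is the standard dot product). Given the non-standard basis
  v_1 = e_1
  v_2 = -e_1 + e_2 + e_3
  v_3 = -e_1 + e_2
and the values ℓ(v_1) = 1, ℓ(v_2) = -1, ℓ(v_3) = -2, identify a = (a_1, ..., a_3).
a = (1, -1, 1)

Write a = (a_1, ..., a_3) in the standard basis. For each basis vector v_i, ℓ(v_i) = <v_i, a> is a linear equation in the a_j's. Collect the n equations into a matrix system V a = ℓ, where row i of V is v_i (expressed in the standard basis). Since V is invertible (lower-triangular with 1s on the diagonal, up to permutation), solve by back-substitution:
  V =
[[1, 0, 0],
 [-1, 1, 1],
 [-1, 1, 0]]
  V a = (1, -1, -2)
Solving gives a = (1, -1, 1).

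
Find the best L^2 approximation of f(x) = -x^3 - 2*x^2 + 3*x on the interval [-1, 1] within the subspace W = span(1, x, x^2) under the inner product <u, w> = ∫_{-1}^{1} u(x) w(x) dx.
g(x) = -2*x^2 + 12*x/5

The best approximation g ∈ W is the orthogonal projection of f onto W. Writing g = a_0 + a_1 x + a_2 x^2, the coefficients solve the normal equations G · a = b where
  G_{ij} = <φ_i, φ_j> and b_i = <f, φ_i>, with φ_0 = 1, φ_1 = x, φ_2 = x^2.
G =
  [2, 0, 2/3]
  [0, 2/3, 0]
  [2/3, 0, 2/5],
b = (-4/3, 8/5, -4/5).
Solving gives a_0 = 0, a_1 = 12/5, a_2 = -2, so
  g(x) = -2*x^2 + 12*x/5.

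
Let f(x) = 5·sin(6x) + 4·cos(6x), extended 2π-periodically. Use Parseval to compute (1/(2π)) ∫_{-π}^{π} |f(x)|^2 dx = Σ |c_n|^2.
Σ |c_n|^2 = 41/2

Expand |f|^2 and use orthogonality of {sin(nx), cos(mx)} on [-π, π]:
  ∫_{-π}^{π} sin(nx)^2 dx = π, ∫ cos(mx)^2 dx = π, and cross terms integrate to 0.
So ∫_{-π}^{π} f(x)^2 dx = 5^2 · π + 4^2 · π = (25 + 16)π.
Divide by 2π: (25 + 16)/2 = 41/2.
By Parseval, this equals Σ |c_n|^2.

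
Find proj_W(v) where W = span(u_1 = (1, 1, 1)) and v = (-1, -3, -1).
proj_W(v) = (-5/3, -5/3, -5/3)

Set up U = [u_1 | ... | u_1] ∈ R^(3×1). The projector onto W = col(U) is P = U (U^T U)^(-1) U^T.
Compute U^T U =
  [3],
and U^T v = (-5).
Solve U^T U · c = U^T v for the coefficients: c = (-5/3). The projection is proj_W(v) = U c.
Check: (v - proj_W(v)) · u_1 = 0  (should be 0).
Result: proj_W(v) = (-5/3, -5/3, -5/3).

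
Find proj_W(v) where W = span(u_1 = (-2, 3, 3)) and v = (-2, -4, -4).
proj_W(v) = (20/11, -30/11, -30/11)

Set up U = [u_1 | ... | u_1] ∈ R^(3×1). The projector onto W = col(U) is P = U (U^T U)^(-1) U^T.
Compute U^T U =
  [22],
and U^T v = (-20).
Solve U^T U · c = U^T v for the coefficients: c = (-10/11). The projection is proj_W(v) = U c.
Check: (v - proj_W(v)) · u_1 = 0  (should be 0).
Result: proj_W(v) = (20/11, -30/11, -30/11).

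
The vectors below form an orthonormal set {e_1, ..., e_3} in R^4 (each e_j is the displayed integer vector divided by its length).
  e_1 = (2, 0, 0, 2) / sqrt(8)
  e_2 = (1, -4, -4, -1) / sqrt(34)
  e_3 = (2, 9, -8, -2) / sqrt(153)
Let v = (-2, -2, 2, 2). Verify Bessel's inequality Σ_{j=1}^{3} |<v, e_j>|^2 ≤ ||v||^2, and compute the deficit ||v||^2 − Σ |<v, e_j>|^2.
Σ |<v, e_j>|^2 = 12; ||v||^2 = 16; deficit = 4

Write each e_j = u_j / sqrt(<u_j, u_j>) where u_j is the displayed integer vector. Then <v, e_j> = <v, u_j> / sqrt(<u_j, u_j>), so |<v, e_j>|^2 = <v, u_j>^2 / <u_j, u_j>.
Coefficients: <v, e_1> = 0/sqrt(8), <v, e_2> = -4/sqrt(34), <v, e_3> = -42/sqrt(153).
Square and sum: Σ |<v, e_j>|^2 = 12.
Compute ||v||^2 = v·v = 16.
Deficit = 16 − 12 = 4 ≥ 0, confirming Bessel's inequality. (The deficit equals ||v − Σ <v,e_j> e_j||^2, the squared distance from v to span{e_j}.)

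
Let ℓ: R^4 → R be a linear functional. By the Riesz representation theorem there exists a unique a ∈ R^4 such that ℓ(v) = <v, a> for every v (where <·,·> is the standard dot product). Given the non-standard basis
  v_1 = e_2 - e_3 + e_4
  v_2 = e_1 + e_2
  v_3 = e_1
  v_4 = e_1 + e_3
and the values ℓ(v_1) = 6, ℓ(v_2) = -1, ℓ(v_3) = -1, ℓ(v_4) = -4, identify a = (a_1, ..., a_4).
a = (-1, 0, -3, 3)

Write a = (a_1, ..., a_4) in the standard basis. For each basis vector v_i, ℓ(v_i) = <v_i, a> is a linear equation in the a_j's. Collect the n equations into a matrix system V a = ℓ, where row i of V is v_i (expressed in the standard basis). Since V is invertible (lower-triangular with 1s on the diagonal, up to permutation), solve by back-substitution:
  V =
[[0, 1, -1, 1],
 [1, 1, 0, 0],
 [1, 0, 0, 0],
 [1, 0, 1, 0]]
  V a = (6, -1, -1, -4)
Solving gives a = (-1, 0, -3, 3).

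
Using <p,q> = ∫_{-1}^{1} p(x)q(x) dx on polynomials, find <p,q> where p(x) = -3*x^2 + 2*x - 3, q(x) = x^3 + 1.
<p,q> = -36/5

Expand the product: p(x)·q(x) = -3*x^5 + 2*x^4 - 3*x^3 - 3*x^2 + 2*x - 3.
∫_{-1}^{1} of each monomial x^k gives [2/(k+1) if k even, 0 if k odd]. Integrating term-by-term (or equivalently evaluating the antiderivative F(x) = -x^6/2 + 2*x^5/5 - 3*x^4/4 - x^3 + x^2 - 3*x at the endpoints):
  F(1) − F(−1) = -77/20 − (67/20) = -36/5.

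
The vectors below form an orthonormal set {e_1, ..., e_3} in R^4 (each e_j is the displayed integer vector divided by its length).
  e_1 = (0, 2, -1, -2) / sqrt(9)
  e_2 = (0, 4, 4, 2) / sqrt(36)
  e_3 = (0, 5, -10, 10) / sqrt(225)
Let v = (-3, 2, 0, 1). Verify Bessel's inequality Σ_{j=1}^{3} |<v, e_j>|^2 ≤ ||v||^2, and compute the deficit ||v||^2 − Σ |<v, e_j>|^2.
Σ |<v, e_j>|^2 = 5; ||v||^2 = 14; deficit = 9

Write each e_j = u_j / sqrt(<u_j, u_j>) where u_j is the displayed integer vector. Then <v, e_j> = <v, u_j> / sqrt(<u_j, u_j>), so |<v, e_j>|^2 = <v, u_j>^2 / <u_j, u_j>.
Coefficients: <v, e_1> = 2/sqrt(9), <v, e_2> = 10/sqrt(36), <v, e_3> = 20/sqrt(225).
Square and sum: Σ |<v, e_j>|^2 = 5.
Compute ||v||^2 = v·v = 14.
Deficit = 14 − 5 = 9 ≥ 0, confirming Bessel's inequality. (The deficit equals ||v − Σ <v,e_j> e_j||^2, the squared distance from v to span{e_j}.)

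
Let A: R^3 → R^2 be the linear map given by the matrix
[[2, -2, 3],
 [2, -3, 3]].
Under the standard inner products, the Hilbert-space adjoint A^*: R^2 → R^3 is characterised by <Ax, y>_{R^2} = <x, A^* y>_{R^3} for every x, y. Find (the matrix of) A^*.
A^* = A^T =
[[2, 2],
 [-2, -3],
 [3, 3]]

For real matrices with standard dot products, the defining identity <Ax, y> = <x, A^* y> gives (Ax)^T y = x^T (A^*) y, i.e. x^T A^T y = x^T (A^*) y. Since this holds for all x, y, we must have A^* = A^T. Therefore
A^* =
[[2, 2],
 [-2, -3],
 [3, 3]].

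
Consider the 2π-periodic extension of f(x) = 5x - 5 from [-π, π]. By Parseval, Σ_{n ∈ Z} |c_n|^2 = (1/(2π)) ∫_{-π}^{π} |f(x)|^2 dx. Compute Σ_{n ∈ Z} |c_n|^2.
Σ |c_n|^2 = 25π^2/3 + 25

Expand and integrate term by term over [-π, π]:
  ∫ (5x)^2 dx = 25·(2π^3/3); ∫ 2·5·(-5)·x dx = 0 (odd integrand); ∫ (-5)^2 dx = 25·2π.
So (1/(2π)) ∫_{-π}^{π} (5x - 5)^2 dx = 25π^2/3 + 25 = 25π^2/3 + 25.
Parseval ⇒ Σ |c_n|^2 = 25π^2/3 + 25.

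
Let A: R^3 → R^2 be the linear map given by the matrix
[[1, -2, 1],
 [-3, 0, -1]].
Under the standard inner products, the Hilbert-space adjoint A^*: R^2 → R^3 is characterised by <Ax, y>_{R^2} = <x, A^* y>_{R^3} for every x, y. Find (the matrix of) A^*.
A^* = A^T =
[[1, -3],
 [-2, 0],
 [1, -1]]

For real matrices with standard dot products, the defining identity <Ax, y> = <x, A^* y> gives (Ax)^T y = x^T (A^*) y, i.e. x^T A^T y = x^T (A^*) y. Since this holds for all x, y, we must have A^* = A^T. Therefore
A^* =
[[1, -3],
 [-2, 0],
 [1, -1]].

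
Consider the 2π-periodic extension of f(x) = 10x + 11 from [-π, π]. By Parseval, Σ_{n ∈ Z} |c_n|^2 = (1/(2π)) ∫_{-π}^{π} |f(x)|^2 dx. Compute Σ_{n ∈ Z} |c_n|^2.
Σ |c_n|^2 = 100π^2/3 + 121

Expand and integrate term by term over [-π, π]:
  ∫ (10x)^2 dx = 100·(2π^3/3); ∫ 2·10·(11)·x dx = 0 (odd integrand); ∫ 11^2 dx = 121·2π.
So (1/(2π)) ∫_{-π}^{π} (10x + 11)^2 dx = 100π^2/3 + 121 = 100π^2/3 + 121.
Parseval ⇒ Σ |c_n|^2 = 100π^2/3 + 121.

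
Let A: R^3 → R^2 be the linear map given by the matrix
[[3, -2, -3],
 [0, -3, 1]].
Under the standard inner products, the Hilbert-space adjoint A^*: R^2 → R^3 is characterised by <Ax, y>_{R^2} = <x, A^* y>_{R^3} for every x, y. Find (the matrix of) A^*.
A^* = A^T =
[[3, 0],
 [-2, -3],
 [-3, 1]]

For real matrices with standard dot products, the defining identity <Ax, y> = <x, A^* y> gives (Ax)^T y = x^T (A^*) y, i.e. x^T A^T y = x^T (A^*) y. Since this holds for all x, y, we must have A^* = A^T. Therefore
A^* =
[[3, 0],
 [-2, -3],
 [-3, 1]].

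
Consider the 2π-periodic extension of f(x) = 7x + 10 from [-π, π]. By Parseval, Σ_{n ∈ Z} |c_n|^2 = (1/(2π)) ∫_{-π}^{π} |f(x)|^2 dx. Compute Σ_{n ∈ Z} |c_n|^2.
Σ |c_n|^2 = 49π^2/3 + 100

Expand and integrate term by term over [-π, π]:
  ∫ (7x)^2 dx = 49·(2π^3/3); ∫ 2·7·(10)·x dx = 0 (odd integrand); ∫ 10^2 dx = 100·2π.
So (1/(2π)) ∫_{-π}^{π} (7x + 10)^2 dx = 49π^2/3 + 100 = 49π^2/3 + 100.
Parseval ⇒ Σ |c_n|^2 = 49π^2/3 + 100.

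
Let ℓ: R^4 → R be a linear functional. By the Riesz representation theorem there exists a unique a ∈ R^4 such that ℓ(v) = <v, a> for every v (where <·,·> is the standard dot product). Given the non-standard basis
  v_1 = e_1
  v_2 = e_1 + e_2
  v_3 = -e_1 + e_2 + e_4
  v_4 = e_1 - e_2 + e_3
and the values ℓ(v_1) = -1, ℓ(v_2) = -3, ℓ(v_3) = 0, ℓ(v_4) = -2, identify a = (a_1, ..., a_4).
a = (-1, -2, -3, 1)

Write a = (a_1, ..., a_4) in the standard basis. For each basis vector v_i, ℓ(v_i) = <v_i, a> is a linear equation in the a_j's. Collect the n equations into a matrix system V a = ℓ, where row i of V is v_i (expressed in the standard basis). Since V is invertible (lower-triangular with 1s on the diagonal, up to permutation), solve by back-substitution:
  V =
[[1, 0, 0, 0],
 [1, 1, 0, 0],
 [-1, 1, 0, 1],
 [1, -1, 1, 0]]
  V a = (-1, -3, 0, -2)
Solving gives a = (-1, -2, -3, 1).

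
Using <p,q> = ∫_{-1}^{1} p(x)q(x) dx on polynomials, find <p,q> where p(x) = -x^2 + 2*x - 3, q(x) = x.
<p,q> = 4/3

Expand the product: p(x)·q(x) = -x^3 + 2*x^2 - 3*x.
∫_{-1}^{1} of each monomial x^k gives [2/(k+1) if k even, 0 if k odd]. Integrating term-by-term (or equivalently evaluating the antiderivative F(x) = -x^4/4 + 2*x^3/3 - 3*x^2/2 at the endpoints):
  F(1) − F(−1) = -13/12 − (-29/12) = 4/3.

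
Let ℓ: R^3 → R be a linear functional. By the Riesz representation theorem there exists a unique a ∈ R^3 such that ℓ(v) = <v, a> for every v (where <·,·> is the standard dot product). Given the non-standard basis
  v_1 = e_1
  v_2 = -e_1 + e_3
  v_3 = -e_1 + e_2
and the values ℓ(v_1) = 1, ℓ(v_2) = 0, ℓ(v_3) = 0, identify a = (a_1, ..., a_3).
a = (1, 1, 1)

Write a = (a_1, ..., a_3) in the standard basis. For each basis vector v_i, ℓ(v_i) = <v_i, a> is a linear equation in the a_j's. Collect the n equations into a matrix system V a = ℓ, where row i of V is v_i (expressed in the standard basis). Since V is invertible (lower-triangular with 1s on the diagonal, up to permutation), solve by back-substitution:
  V =
[[1, 0, 0],
 [-1, 0, 1],
 [-1, 1, 0]]
  V a = (1, 0, 0)
Solving gives a = (1, 1, 1).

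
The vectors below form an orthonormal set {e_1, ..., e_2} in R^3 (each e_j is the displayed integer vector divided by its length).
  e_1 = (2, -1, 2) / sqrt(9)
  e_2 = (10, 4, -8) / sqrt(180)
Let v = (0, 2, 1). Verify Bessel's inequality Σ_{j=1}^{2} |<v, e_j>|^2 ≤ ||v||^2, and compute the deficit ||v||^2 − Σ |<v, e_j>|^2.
Σ |<v, e_j>|^2 = 0; ||v||^2 = 5; deficit = 5

Write each e_j = u_j / sqrt(<u_j, u_j>) where u_j is the displayed integer vector. Then <v, e_j> = <v, u_j> / sqrt(<u_j, u_j>), so |<v, e_j>|^2 = <v, u_j>^2 / <u_j, u_j>.
Coefficients: <v, e_1> = 0/sqrt(9), <v, e_2> = 0/sqrt(180).
Square and sum: Σ |<v, e_j>|^2 = 0.
Compute ||v||^2 = v·v = 5.
Deficit = 5 − 0 = 5 ≥ 0, confirming Bessel's inequality. (The deficit equals ||v − Σ <v,e_j> e_j||^2, the squared distance from v to span{e_j}.)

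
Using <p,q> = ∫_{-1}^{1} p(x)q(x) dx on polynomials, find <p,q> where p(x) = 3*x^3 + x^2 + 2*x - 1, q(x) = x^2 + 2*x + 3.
<p,q> = 4/5

Expand the product: p(x)·q(x) = 3*x^5 + 7*x^4 + 13*x^3 + 6*x^2 + 4*x - 3.
∫_{-1}^{1} of each monomial x^k gives [2/(k+1) if k even, 0 if k odd]. Integrating term-by-term (or equivalently evaluating the antiderivative F(x) = x^6/2 + 7*x^5/5 + 13*x^4/4 + 2*x^3 + 2*x^2 - 3*x at the endpoints):
  F(1) − F(−1) = 123/20 − (107/20) = 4/5.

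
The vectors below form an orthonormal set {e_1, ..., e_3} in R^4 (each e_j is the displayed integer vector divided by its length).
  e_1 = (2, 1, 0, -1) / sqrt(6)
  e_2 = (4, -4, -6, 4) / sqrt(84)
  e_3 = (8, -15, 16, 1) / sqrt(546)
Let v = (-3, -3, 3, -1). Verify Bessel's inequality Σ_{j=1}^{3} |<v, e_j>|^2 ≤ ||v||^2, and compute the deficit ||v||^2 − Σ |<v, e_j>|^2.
Σ |<v, e_j>|^2 = 971/39; ||v||^2 = 28; deficit = 121/39

Write each e_j = u_j / sqrt(<u_j, u_j>) where u_j is the displayed integer vector. Then <v, e_j> = <v, u_j> / sqrt(<u_j, u_j>), so |<v, e_j>|^2 = <v, u_j>^2 / <u_j, u_j>.
Coefficients: <v, e_1> = -8/sqrt(6), <v, e_2> = -22/sqrt(84), <v, e_3> = 68/sqrt(546).
Square and sum: Σ |<v, e_j>|^2 = 971/39.
Compute ||v||^2 = v·v = 28.
Deficit = 28 − 971/39 = 121/39 ≥ 0, confirming Bessel's inequality. (The deficit equals ||v − Σ <v,e_j> e_j||^2, the squared distance from v to span{e_j}.)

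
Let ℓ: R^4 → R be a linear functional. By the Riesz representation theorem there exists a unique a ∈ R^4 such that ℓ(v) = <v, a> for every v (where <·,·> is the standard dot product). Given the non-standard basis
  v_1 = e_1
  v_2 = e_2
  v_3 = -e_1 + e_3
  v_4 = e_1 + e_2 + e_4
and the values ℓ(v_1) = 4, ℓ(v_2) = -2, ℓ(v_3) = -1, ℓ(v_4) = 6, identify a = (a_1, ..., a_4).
a = (4, -2, 3, 4)

Write a = (a_1, ..., a_4) in the standard basis. For each basis vector v_i, ℓ(v_i) = <v_i, a> is a linear equation in the a_j's. Collect the n equations into a matrix system V a = ℓ, where row i of V is v_i (expressed in the standard basis). Since V is invertible (lower-triangular with 1s on the diagonal, up to permutation), solve by back-substitution:
  V =
[[1, 0, 0, 0],
 [0, 1, 0, 0],
 [-1, 0, 1, 0],
 [1, 1, 0, 1]]
  V a = (4, -2, -1, 6)
Solving gives a = (4, -2, 3, 4).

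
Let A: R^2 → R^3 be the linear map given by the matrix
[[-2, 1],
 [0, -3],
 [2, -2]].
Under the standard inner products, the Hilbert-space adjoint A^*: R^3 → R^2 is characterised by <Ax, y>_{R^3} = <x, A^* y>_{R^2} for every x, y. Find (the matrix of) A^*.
A^* = A^T =
[[-2, 0, 2],
 [1, -3, -2]]

For real matrices with standard dot products, the defining identity <Ax, y> = <x, A^* y> gives (Ax)^T y = x^T (A^*) y, i.e. x^T A^T y = x^T (A^*) y. Since this holds for all x, y, we must have A^* = A^T. Therefore
A^* =
[[-2, 0, 2],
 [1, -3, -2]].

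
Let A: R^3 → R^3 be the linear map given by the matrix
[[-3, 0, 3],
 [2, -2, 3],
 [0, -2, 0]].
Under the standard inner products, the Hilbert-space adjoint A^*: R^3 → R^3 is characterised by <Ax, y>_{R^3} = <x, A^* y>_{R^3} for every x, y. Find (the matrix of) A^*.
A^* = A^T =
[[-3, 2, 0],
 [0, -2, -2],
 [3, 3, 0]]

For real matrices with standard dot products, the defining identity <Ax, y> = <x, A^* y> gives (Ax)^T y = x^T (A^*) y, i.e. x^T A^T y = x^T (A^*) y. Since this holds for all x, y, we must have A^* = A^T. Therefore
A^* =
[[-3, 2, 0],
 [0, -2, -2],
 [3, 3, 0]].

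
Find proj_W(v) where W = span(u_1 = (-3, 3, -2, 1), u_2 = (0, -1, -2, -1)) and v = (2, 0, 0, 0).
proj_W(v) = (18/23, -18/23, 12/23, -6/23)

Set up U = [u_1 | ... | u_2] ∈ R^(4×2). The projector onto W = col(U) is P = U (U^T U)^(-1) U^T.
Compute U^T U =
  [23, 0]
  [0, 6],
and U^T v = (-6, 0).
Solve U^T U · c = U^T v for the coefficients: c = (-6/23, 0). The projection is proj_W(v) = U c.
Check: (v - proj_W(v)) · u_1 = 0  (should be 0).
Check: (v - proj_W(v)) · u_2 = 0  (should be 0).
Result: proj_W(v) = (18/23, -18/23, 12/23, -6/23).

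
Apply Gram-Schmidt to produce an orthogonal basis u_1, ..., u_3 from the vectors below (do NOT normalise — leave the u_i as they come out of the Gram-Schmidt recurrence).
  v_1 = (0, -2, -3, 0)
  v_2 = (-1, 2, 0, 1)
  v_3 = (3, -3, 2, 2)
Orthogonal basis:
  u_1 = (0, -2, -3, 0)
  u_2 = (-1, 18/13, -12/13, 1)
  u_3 = (95/62, -30/31, 20/31, 215/62)

Apply the Gram-Schmidt recurrence
  u_1 = v_1
  u_i = v_i − Σ_{j<i} ((v_i · u_j) / (u_j · u_j)) · u_j.

Step by step this gives:
  u_1 = (0, -2, -3, 0)
  u_2 = (-1, 18/13, -12/13, 1)
  u_3 = (95/62, -30/31, 20/31, 215/62)

Orthogonality check:
  u_2 · u_1 = 0 (should be 0)
  u_3 · u_1 = 0 (should be 0)
  u_3 · u_2 = 0 (should be 0)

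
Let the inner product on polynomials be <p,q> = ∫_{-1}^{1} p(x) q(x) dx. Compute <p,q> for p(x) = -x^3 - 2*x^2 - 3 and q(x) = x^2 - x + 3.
<p,q> = -122/5

Expand the product: p(x)·q(x) = -x^5 - x^4 - x^3 - 9*x^2 + 3*x - 9.
∫_{-1}^{1} of each monomial x^k gives [2/(k+1) if k even, 0 if k odd]. Integrating term-by-term (or equivalently evaluating the antiderivative F(x) = -x^6/6 - x^5/5 - x^4/4 - 3*x^3 + 3*x^2/2 - 9*x at the endpoints):
  F(1) − F(−1) = -667/60 − (797/60) = -122/5.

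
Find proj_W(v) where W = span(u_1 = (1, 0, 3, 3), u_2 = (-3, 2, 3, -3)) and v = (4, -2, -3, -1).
proj_W(v) = (253/145, -221/145, -567/145, 96/145)

Set up U = [u_1 | ... | u_2] ∈ R^(4×2). The projector onto W = col(U) is P = U (U^T U)^(-1) U^T.
Compute U^T U =
  [19, -3]
  [-3, 31],
and U^T v = (-8, -22).
Solve U^T U · c = U^T v for the coefficients: c = (-157/290, -221/290). The projection is proj_W(v) = U c.
Check: (v - proj_W(v)) · u_1 = 0  (should be 0).
Check: (v - proj_W(v)) · u_2 = 0  (should be 0).
Result: proj_W(v) = (253/145, -221/145, -567/145, 96/145).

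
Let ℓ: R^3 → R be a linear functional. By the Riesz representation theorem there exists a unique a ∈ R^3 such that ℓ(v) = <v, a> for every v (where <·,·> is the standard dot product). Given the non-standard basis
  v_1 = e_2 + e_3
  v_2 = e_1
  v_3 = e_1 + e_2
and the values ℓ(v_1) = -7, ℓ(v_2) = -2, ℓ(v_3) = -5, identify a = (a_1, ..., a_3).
a = (-2, -3, -4)

Write a = (a_1, ..., a_3) in the standard basis. For each basis vector v_i, ℓ(v_i) = <v_i, a> is a linear equation in the a_j's. Collect the n equations into a matrix system V a = ℓ, where row i of V is v_i (expressed in the standard basis). Since V is invertible (lower-triangular with 1s on the diagonal, up to permutation), solve by back-substitution:
  V =
[[0, 1, 1],
 [1, 0, 0],
 [1, 1, 0]]
  V a = (-7, -2, -5)
Solving gives a = (-2, -3, -4).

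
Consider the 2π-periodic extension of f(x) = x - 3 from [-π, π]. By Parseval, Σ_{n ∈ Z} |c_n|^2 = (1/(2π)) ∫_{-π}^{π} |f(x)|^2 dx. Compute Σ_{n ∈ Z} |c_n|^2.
Σ |c_n|^2 = π^2/3 + 9

Expand and integrate term by term over [-π, π]:
  ∫ (x)^2 dx = 1·(2π^3/3); ∫ 2·1·(-3)·x dx = 0 (odd integrand); ∫ (-3)^2 dx = 9·2π.
So (1/(2π)) ∫_{-π}^{π} (x - 3)^2 dx = 1π^2/3 + 9 = π^2/3 + 9.
Parseval ⇒ Σ |c_n|^2 = π^2/3 + 9.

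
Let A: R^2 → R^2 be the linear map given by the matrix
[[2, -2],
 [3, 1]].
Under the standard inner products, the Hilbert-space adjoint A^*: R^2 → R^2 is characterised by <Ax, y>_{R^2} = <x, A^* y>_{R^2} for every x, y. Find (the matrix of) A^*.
A^* = A^T =
[[2, 3],
 [-2, 1]]

For real matrices with standard dot products, the defining identity <Ax, y> = <x, A^* y> gives (Ax)^T y = x^T (A^*) y, i.e. x^T A^T y = x^T (A^*) y. Since this holds for all x, y, we must have A^* = A^T. Therefore
A^* =
[[2, 3],
 [-2, 1]].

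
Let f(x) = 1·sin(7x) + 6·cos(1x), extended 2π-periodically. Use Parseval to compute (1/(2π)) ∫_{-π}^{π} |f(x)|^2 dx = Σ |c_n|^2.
Σ |c_n|^2 = 37/2

Expand |f|^2 and use orthogonality of {sin(nx), cos(mx)} on [-π, π]:
  ∫_{-π}^{π} sin(nx)^2 dx = π, ∫ cos(mx)^2 dx = π, and cross terms integrate to 0.
So ∫_{-π}^{π} f(x)^2 dx = 1^2 · π + 6^2 · π = (1 + 36)π.
Divide by 2π: (1 + 36)/2 = 37/2.
By Parseval, this equals Σ |c_n|^2.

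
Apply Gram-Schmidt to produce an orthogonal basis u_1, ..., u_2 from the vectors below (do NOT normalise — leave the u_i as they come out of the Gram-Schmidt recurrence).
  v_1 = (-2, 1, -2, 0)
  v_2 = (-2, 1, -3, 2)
Orthogonal basis:
  u_1 = (-2, 1, -2, 0)
  u_2 = (4/9, -2/9, -5/9, 2)

Apply the Gram-Schmidt recurrence
  u_1 = v_1
  u_i = v_i − Σ_{j<i} ((v_i · u_j) / (u_j · u_j)) · u_j.

Step by step this gives:
  u_1 = (-2, 1, -2, 0)
  u_2 = (4/9, -2/9, -5/9, 2)

Orthogonality check:
  u_2 · u_1 = 0 (should be 0)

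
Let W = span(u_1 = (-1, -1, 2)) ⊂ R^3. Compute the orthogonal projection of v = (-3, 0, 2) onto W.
proj_W(v) = (-7/6, -7/6, 7/3)

Set up U = [u_1 | ... | u_1] ∈ R^(3×1). The projector onto W = col(U) is P = U (U^T U)^(-1) U^T.
Compute U^T U =
  [6],
and U^T v = (7).
Solve U^T U · c = U^T v for the coefficients: c = (7/6). The projection is proj_W(v) = U c.
Check: (v - proj_W(v)) · u_1 = 0  (should be 0).
Result: proj_W(v) = (-7/6, -7/6, 7/3).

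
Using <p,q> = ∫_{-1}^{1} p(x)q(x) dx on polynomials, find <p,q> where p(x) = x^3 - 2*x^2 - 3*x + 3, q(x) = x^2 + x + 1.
<p,q> = 64/15

Expand the product: p(x)·q(x) = x^5 - x^4 - 4*x^3 - 2*x^2 + 3.
∫_{-1}^{1} of each monomial x^k gives [2/(k+1) if k even, 0 if k odd]. Integrating term-by-term (or equivalently evaluating the antiderivative F(x) = x^6/6 - x^5/5 - x^4 - 2*x^3/3 + 3*x at the endpoints):
  F(1) − F(−1) = 13/10 − (-89/30) = 64/15.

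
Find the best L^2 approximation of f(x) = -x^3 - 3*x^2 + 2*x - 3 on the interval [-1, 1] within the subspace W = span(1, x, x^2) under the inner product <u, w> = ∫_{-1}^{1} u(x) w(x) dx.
g(x) = -3*x^2 + 7*x/5 - 3

The best approximation g ∈ W is the orthogonal projection of f onto W. Writing g = a_0 + a_1 x + a_2 x^2, the coefficients solve the normal equations G · a = b where
  G_{ij} = <φ_i, φ_j> and b_i = <f, φ_i>, with φ_0 = 1, φ_1 = x, φ_2 = x^2.
G =
  [2, 0, 2/3]
  [0, 2/3, 0]
  [2/3, 0, 2/5],
b = (-8, 14/15, -16/5).
Solving gives a_0 = -3, a_1 = 7/5, a_2 = -3, so
  g(x) = -3*x^2 + 7*x/5 - 3.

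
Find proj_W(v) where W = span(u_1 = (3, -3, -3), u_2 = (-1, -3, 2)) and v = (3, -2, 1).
proj_W(v) = (41/42, -101/42, -13/21)

Set up U = [u_1 | ... | u_2] ∈ R^(3×2). The projector onto W = col(U) is P = U (U^T U)^(-1) U^T.
Compute U^T U =
  [27, 0]
  [0, 14],
and U^T v = (12, 5).
Solve U^T U · c = U^T v for the coefficients: c = (4/9, 5/14). The projection is proj_W(v) = U c.
Check: (v - proj_W(v)) · u_1 = 0  (should be 0).
Check: (v - proj_W(v)) · u_2 = 0  (should be 0).
Result: proj_W(v) = (41/42, -101/42, -13/21).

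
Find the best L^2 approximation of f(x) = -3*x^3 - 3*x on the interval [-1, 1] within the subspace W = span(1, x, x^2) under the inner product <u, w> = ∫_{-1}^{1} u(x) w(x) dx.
g(x) = -24*x/5

The best approximation g ∈ W is the orthogonal projection of f onto W. Writing g = a_0 + a_1 x + a_2 x^2, the coefficients solve the normal equations G · a = b where
  G_{ij} = <φ_i, φ_j> and b_i = <f, φ_i>, with φ_0 = 1, φ_1 = x, φ_2 = x^2.
G =
  [2, 0, 2/3]
  [0, 2/3, 0]
  [2/3, 0, 2/5],
b = (0, -16/5, 0).
Solving gives a_0 = 0, a_1 = -24/5, a_2 = 0, so
  g(x) = -24*x/5.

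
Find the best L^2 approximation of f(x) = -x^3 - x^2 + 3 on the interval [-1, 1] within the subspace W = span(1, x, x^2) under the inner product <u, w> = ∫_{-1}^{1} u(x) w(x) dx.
g(x) = -x^2 - 3*x/5 + 3

The best approximation g ∈ W is the orthogonal projection of f onto W. Writing g = a_0 + a_1 x + a_2 x^2, the coefficients solve the normal equations G · a = b where
  G_{ij} = <φ_i, φ_j> and b_i = <f, φ_i>, with φ_0 = 1, φ_1 = x, φ_2 = x^2.
G =
  [2, 0, 2/3]
  [0, 2/3, 0]
  [2/3, 0, 2/5],
b = (16/3, -2/5, 8/5).
Solving gives a_0 = 3, a_1 = -3/5, a_2 = -1, so
  g(x) = -x^2 - 3*x/5 + 3.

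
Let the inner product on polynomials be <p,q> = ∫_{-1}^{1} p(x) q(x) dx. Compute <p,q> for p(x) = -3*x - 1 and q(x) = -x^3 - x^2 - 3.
<p,q> = 118/15

Expand the product: p(x)·q(x) = 3*x^4 + 4*x^3 + x^2 + 9*x + 3.
∫_{-1}^{1} of each monomial x^k gives [2/(k+1) if k even, 0 if k odd]. Integrating term-by-term (or equivalently evaluating the antiderivative F(x) = 3*x^5/5 + x^4 + x^3/3 + 9*x^2/2 + 3*x at the endpoints):
  F(1) − F(−1) = 283/30 − (47/30) = 118/15.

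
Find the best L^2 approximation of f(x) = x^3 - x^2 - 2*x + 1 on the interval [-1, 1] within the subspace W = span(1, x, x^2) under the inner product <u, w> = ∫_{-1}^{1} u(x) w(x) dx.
g(x) = -x^2 - 7*x/5 + 1

The best approximation g ∈ W is the orthogonal projection of f onto W. Writing g = a_0 + a_1 x + a_2 x^2, the coefficients solve the normal equations G · a = b where
  G_{ij} = <φ_i, φ_j> and b_i = <f, φ_i>, with φ_0 = 1, φ_1 = x, φ_2 = x^2.
G =
  [2, 0, 2/3]
  [0, 2/3, 0]
  [2/3, 0, 2/5],
b = (4/3, -14/15, 4/15).
Solving gives a_0 = 1, a_1 = -7/5, a_2 = -1, so
  g(x) = -x^2 - 7*x/5 + 1.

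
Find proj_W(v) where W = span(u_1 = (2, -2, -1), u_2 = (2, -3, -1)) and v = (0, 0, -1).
proj_W(v) = (2/5, 0, -1/5)

Set up U = [u_1 | ... | u_2] ∈ R^(3×2). The projector onto W = col(U) is P = U (U^T U)^(-1) U^T.
Compute U^T U =
  [9, 11]
  [11, 14],
and U^T v = (1, 1).
Solve U^T U · c = U^T v for the coefficients: c = (3/5, -2/5). The projection is proj_W(v) = U c.
Check: (v - proj_W(v)) · u_1 = 0  (should be 0).
Check: (v - proj_W(v)) · u_2 = 0  (should be 0).
Result: proj_W(v) = (2/5, 0, -1/5).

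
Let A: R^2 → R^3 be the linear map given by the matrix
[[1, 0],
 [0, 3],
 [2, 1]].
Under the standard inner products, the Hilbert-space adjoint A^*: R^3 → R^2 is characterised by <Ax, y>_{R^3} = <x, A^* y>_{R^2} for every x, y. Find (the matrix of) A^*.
A^* = A^T =
[[1, 0, 2],
 [0, 3, 1]]

For real matrices with standard dot products, the defining identity <Ax, y> = <x, A^* y> gives (Ax)^T y = x^T (A^*) y, i.e. x^T A^T y = x^T (A^*) y. Since this holds for all x, y, we must have A^* = A^T. Therefore
A^* =
[[1, 0, 2],
 [0, 3, 1]].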